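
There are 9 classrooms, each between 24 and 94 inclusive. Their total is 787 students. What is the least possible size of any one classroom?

Minimizing one value means maximizing the remaining 8.
The other 8 contribute at most 8 × 94 = 752, leaving at least 787 − 752 = 35.
Since 35 ≥ 24, this is achievable: one at 35 and 8 at 94.

35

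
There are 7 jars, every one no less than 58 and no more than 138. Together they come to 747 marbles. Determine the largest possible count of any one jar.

138

Maximizing one value means minimizing the remaining 6.
The other 6 contribute at least 6 × 58 = 348, leaving at most 747 − 348 = 399.
But each jar is capped at 138, so the maximum is 138.
Achievable: one at 138 and the other 6 totalling 609, which fits since 6 × 58 ≤ 609 ≤ 6 × 138.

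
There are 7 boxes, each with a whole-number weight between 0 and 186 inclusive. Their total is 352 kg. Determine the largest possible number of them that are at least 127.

If k of the values are ≥ 127, the total is ≥ 127k + 0(7 − k).
Setting 127k + 0(7 − k) ≤ 352 gives 127k ≤ 352, so k ≤ 2.
k = 2 is achieved by 2 values at 127 and 5 at 0, total 254; add 98 to one value (staying below 127) to reach 352.

2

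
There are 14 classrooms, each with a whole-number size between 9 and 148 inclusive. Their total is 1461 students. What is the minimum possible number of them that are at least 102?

1

Each value short of 102 is at most 101, costing at least 148 − 101 = 47 against the maximum total of 2072.
We can afford to lose at most 2072 − 1461 = 611, so at most ⌊611/47⌋ = 13 fall short, and at least 1 are ≥ 102.
Exactly 1 works: 1 value at 148 and 13 at 101 total 1461.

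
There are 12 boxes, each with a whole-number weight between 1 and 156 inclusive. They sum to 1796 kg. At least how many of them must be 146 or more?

6

If only k of them are at least 146, the other 12 − k are at most 145, so the total is at most k·156 + (12 − k)·145.
This must reach 1796, so k·156 + (12 − k)·145 ≥ 1796, giving k ≥ 6.
Exactly 6 works: 6 values at 156 and 6 at 145 total 1806; lower one of the high values by 10 (still ≥ 146) to hit 1796.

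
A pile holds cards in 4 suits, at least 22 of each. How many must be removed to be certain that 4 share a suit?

13

You could draw 3 of every suit without reaching 4 of any — 12 in all.
One more forces 4 of some suit, so 12 + 1 = 13.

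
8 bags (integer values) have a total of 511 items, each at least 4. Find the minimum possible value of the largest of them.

Some value must be at least ⌈511/8⌉ = 64, since 8 × 63 = 504 < 511.
Taking 1 copy of 63 and 7 copies of 64 gives exactly 511, so 64 is attained.

64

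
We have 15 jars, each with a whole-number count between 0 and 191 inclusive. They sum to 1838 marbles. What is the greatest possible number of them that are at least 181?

With k values at 181 or above and the rest at least 0, the sum is at least 0 + 181k.
Since the sum is 1838, we need 181k ≤ 1838, i.e. k ≤ 10.
k = 10 is achieved by 10 values at 181 and 5 at 0, total 1810; add 28 to one value (staying below 181) to reach 1838.

10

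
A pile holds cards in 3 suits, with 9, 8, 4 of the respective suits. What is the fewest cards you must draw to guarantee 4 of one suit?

10

In the worst case you take as many as possible of each suit without reaching 4: 3 + 3 + 3 = 9.
The next one must give 4 of some suit, so 9 + 1 = 10.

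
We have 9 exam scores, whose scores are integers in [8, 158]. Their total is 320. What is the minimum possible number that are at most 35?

If only k of them are at most 35, the other 9 − k are at least 36, so the total is at least (9 − k)·36 + k·8.
This is ≤ 320, so (9 − k)·36 + 8k ≤ 320, which gives k ≥ 1.
Exactly 1 works: 1 value at 8 and 8 at 36 total 296; raise one of the low values by 24 (still ≤ 35) to hit 320.

1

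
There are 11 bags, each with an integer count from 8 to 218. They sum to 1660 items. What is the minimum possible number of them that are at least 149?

1

If only k of them are at least 149, the other 11 − k are at most 148, so the total is at most k·218 + (11 − k)·148.
This must reach 1660, so k·218 + (11 − k)·148 ≥ 1660, giving k ≥ 1.
Exactly 1 works: 1 value at 218 and 10 at 148 total 1698; lower one of the high values by 38 (still ≥ 149) to hit 1660.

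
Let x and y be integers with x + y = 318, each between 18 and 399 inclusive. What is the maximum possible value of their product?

xy = x(318 − x) is maximized when x is as near 318/2 as the bounds allow.
Taking x = 159 and y = 159 (both in [18, 399]) gives xy = 25281.

25281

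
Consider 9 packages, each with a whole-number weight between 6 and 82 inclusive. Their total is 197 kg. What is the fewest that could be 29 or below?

If only k of them are at most 29, the other 9 − k are at least 30, so the total is at least (9 − k)·30 + k·6.
This is ≤ 197, so (9 − k)·30 + 6k ≤ 197, which gives k ≥ 4.
Exactly 4 works: 4 values at 6 and 5 at 30 total 174; raise one of the low values by 23 (still ≤ 29) to hit 197.

4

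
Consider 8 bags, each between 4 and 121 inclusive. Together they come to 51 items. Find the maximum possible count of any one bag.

23

Maximizing one value means minimizing the remaining 7.
The other 7 contribute at least 7 × 4 = 28, leaving at most 51 − 28 = 23.
Since 23 ≤ 121, this is achievable: one at 23 and 7 at 4.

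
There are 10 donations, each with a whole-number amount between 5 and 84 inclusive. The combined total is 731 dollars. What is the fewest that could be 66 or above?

5

Suppose at most 10 − j of them reach 66; then j values are ≤ 65 and the rest ≤ 84.
The total is then ≤ 65·j + 84·(10 − j) = 840 − 19j. For this to be ≥ 731 we need j ≤ 5, so at least 10 − 5 = 5 must reach 66.
Exactly 5 works: 5 values at 84 and 5 at 65 total 745; lower one of the high values by 14 (still ≥ 66) to hit 731.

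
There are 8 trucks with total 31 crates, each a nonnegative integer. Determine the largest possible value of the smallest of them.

3

The 8 values sum to 31, so their minimum is at most ⌊31/8⌋ = 3.
Achievable: 1 of them at 3 and 7 at 4 total 31.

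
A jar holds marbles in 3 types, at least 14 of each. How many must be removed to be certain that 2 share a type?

In the worst case you draw 1 of each of the 3 types: 3 × 1 = 3.
One more forces 2 of some type, so 3 + 1 = 4.

4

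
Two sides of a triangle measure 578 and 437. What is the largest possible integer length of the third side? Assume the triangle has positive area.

The third side must be less than 578 + 437 = 1015.
The largest integer below 1015 is 1014.

1014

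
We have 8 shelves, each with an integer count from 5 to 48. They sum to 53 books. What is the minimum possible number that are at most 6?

Each value above 6 is at least 7, contributing at least 7 − 5 = 2 above the floor 5.
The sum exceeds the floor total 40 by 13, so at most ⌊13/2⌋ = 6 exceed 6, and at least 2 are ≤ 6.
Exactly 2 works: 2 values at 5 and 6 at 7 total 52; raise one of the low values by 1 (still ≤ 6) to hit 53.

2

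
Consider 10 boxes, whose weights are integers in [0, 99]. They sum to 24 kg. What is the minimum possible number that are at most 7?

7

Each value above 7 is at least 8, contributing at least 8 − 0 = 8 above the floor 0.
The sum exceeds the floor total 0 by 24, so at most ⌊24/8⌋ = 3 exceed 7, and at least 7 are ≤ 7.
Exactly 7 works: 7 values at 0 and 3 at 8 total 24.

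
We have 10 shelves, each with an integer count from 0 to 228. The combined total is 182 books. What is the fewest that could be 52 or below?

7

Let j be the number exceeding 52. Then the total is ≥ 53·j + 0·(10 − j) = 0 + 53j.
So 53j ≤ 182 and j ≤ 3; hence at least 10 − 3 = 7 are ≤ 52.
Exactly 7 works: 7 values at 0 and 3 at 53 total 159; raise one of the low values by 23 (still ≤ 52) to hit 182.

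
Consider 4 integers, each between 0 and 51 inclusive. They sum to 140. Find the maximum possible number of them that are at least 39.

If k of the values are ≥ 39, the total is ≥ 39k + 0(4 − k).
Setting 39k + 0(4 − k) ≤ 140 gives 39k ≤ 140, so k ≤ 3.
k = 3 is achieved by 3 values at 39 and 1 at 0, total 117; add 23 to one value (staying below 39) to reach 140.

3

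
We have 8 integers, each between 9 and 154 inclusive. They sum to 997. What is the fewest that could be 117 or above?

If only k of them are at least 117, the other 8 − k are at most 116, so the total is at most k·154 + (8 − k)·116.
This must reach 997, so k·154 + (8 − k)·116 ≥ 997, giving k ≥ 2.
Exactly 2 works: 2 values at 154 and 6 at 116 total 1004; lower one of the high values by 7 (still ≥ 117) to hit 997.

2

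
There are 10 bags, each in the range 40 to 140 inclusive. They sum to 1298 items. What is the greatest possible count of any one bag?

To make one bag as large as possible, make the other 9 as small as possible.
The other 9 contribute at least 9 × 40 = 360, leaving at most 1298 − 360 = 938.
But each bag is capped at 140, so the maximum is 140.
Achievable: one at 140 and the other 9 totalling 1158, which fits since 9 × 40 ≤ 1158 ≤ 9 × 140.

140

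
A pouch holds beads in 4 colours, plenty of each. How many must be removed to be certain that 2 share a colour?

You could draw 1 of every colour without reaching 2 of any — 4 in all.
One more forces 2 of some colour, so 4 + 1 = 5.

5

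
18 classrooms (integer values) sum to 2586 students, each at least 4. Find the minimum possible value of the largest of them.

144

If every one of the 18 were at most 143, the total would be at most 18 × 143 = 2574 < 2586.
Achievable: 12 of them at 144 and 6 at 143 total 2586.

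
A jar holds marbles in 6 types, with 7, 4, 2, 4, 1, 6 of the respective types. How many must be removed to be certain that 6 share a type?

22

In the worst case you take as many as possible of each type without reaching 6: 5 + 4 + 2 + 4 + 1 + 5 = 21.
The next one must give 6 of some type, so 21 + 1 = 22.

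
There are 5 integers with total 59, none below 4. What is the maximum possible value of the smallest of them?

If every one of the 5 were at least 12, the total would be at least 5 × 12 = 60 > 59.
Equality holds with 1 value of 11 and 4 values of 12.

11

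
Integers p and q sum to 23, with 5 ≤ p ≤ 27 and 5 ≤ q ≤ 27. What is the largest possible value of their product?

132

For a fixed sum, the product pq is largest when p and q are as close as possible.
Taking p = 11 and q = 12 (both in [5, 27]) gives pq = 132.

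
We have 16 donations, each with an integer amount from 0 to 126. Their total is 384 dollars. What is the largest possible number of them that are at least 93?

If k of the values are ≥ 93, the total is ≥ 93k + 0(16 − k).
Setting 93k + 0(16 − k) ≤ 384 gives 93k ≤ 384, so k ≤ 4.
k = 4 is achieved by 4 values at 93 and 12 at 0, total 372; add 12 to one value (staying below 93) to reach 384.

4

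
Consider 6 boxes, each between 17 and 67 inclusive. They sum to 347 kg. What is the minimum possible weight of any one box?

17

Minimizing one value means maximizing the remaining 5.
The other 5 can take up 5 × 67 = 335 ≥ 347 − 17, so one box can sit at its floor of 17.
Achievable: one at 17 and the other 5 totalling 330, which fits since 5 × 17 ≤ 330 ≤ 5 × 67.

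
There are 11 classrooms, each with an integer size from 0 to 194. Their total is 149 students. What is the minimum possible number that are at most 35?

7

Each value above 35 is at least 36, contributing at least 36 − 0 = 36 above the floor 0.
The sum exceeds the floor total 0 by 149, so at most ⌊149/36⌋ = 4 exceed 35, and at least 7 are ≤ 35.
Exactly 7 works: 7 values at 0 and 4 at 36 total 144; raise one of the low values by 5 (still ≤ 35) to hit 149.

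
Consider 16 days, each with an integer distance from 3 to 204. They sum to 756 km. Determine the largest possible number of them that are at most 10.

12

Suppose k of them are at most 10. Those contribute at most 10 each and the rest at most 204 each.
So the total is at most 10k + 204(16 − k) = 3264 − 194k. This must still be ≥ 756, so k ≤ 12.
k = 12 is achieved by 12 values at 10 and 4 at 204, total 936; lower one of the 204's by 180 (still > 10) to reach 756.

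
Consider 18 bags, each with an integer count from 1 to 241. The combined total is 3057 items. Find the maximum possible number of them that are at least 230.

13

Suppose k of them are at least 230. Those contribute at least 230 each and the other 18 − k at least 1 each.
So the total is at least 230k + 1(18 − k) = 18 + 229k. This must be ≤ 3057, giving k ≤ 13.
k = 13 is achieved by 13 values at 230 and 5 at 1, total 2995; add 62 to one value (staying below 230) to reach 3057.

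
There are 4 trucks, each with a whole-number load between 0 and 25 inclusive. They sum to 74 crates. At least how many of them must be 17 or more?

Suppose at most 4 − j of them reach 17; then j values are ≤ 16 and the rest ≤ 25.
The total is then ≤ 16·j + 25·(4 − j) = 100 − 9j. For this to be ≥ 74 we need j ≤ 2, so at least 4 − 2 = 2 must reach 17.
Exactly 2 works: 2 values at 25 and 2 at 16 total 82; lower one of the high values by 8 (still ≥ 17) to hit 74.

2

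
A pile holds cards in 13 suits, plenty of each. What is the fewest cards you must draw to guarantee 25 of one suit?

313

In the worst case you draw 24 of each of the 13 suits: 13 × 24 = 312.
One more forces 25 of some suit, so 312 + 1 = 313.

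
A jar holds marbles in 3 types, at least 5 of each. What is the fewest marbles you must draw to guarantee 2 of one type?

In the worst case you draw 1 of each of the 3 types: 3 × 1 = 3.
One more forces 2 of some type, so 3 + 1 = 4.

4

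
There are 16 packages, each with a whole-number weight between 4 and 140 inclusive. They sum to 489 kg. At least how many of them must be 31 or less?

If only k of them are at most 31, the other 16 − k are at least 32, so the total is at least (16 − k)·32 + k·4.
This is ≤ 489, so (16 − k)·32 + 4k ≤ 489, which gives k ≥ 1.
Exactly 1 works: 1 value at 4 and 15 at 32 total 484; raise one of the low values by 5 (still ≤ 31) to hit 489.

1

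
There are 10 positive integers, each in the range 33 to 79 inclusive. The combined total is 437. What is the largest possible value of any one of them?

To make one integer as large as possible, make the other 9 as small as possible.
The other 9 contribute at least 9 × 33 = 297, leaving at most 437 − 297 = 140.
But each integer is capped at 79, so the maximum is 79.
Achievable: one at 79 and the other 9 totalling 358, which fits since 9 × 33 ≤ 358 ≤ 9 × 79.

79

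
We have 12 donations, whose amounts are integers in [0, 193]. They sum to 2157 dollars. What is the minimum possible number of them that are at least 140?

Suppose at most 12 − j of them reach 140; then j values are ≤ 139 and the rest ≤ 193.
The total is then ≤ 139·j + 193·(12 − j) = 2316 − 54j. For this to be ≥ 2157 we need j ≤ 2, so at least 12 − 2 = 10 must reach 140.
Exactly 10 works: 10 values at 193 and 2 at 139 total 2208; lower one of the high values by 51 (still ≥ 140) to hit 2157.

10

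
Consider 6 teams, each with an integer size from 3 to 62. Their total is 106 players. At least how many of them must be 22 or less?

Let j be the number exceeding 22. Then the total is ≥ 23·j + 3·(6 − j) = 18 + 20j.
So 20j ≤ 88 and j ≤ 4; hence at least 6 − 4 = 2 are ≤ 22.
Exactly 2 works: 2 values at 3 and 4 at 23 total 98; raise one of the low values by 8 (still ≤ 22) to hit 106.

2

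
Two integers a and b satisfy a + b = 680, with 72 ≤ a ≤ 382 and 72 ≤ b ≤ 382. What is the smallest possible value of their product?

ab = a(680 − a) is concave in a, so over [298, 382] it is minimized at an endpoint.
At the endpoint a = 298, b = 680 − 298 = 382, so ab = 298 × 382 = 113836.

113836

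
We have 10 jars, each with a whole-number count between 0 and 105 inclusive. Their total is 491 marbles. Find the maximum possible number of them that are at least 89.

If k of the values are ≥ 89, the total is ≥ 89k + 0(10 − k).
Setting 89k + 0(10 − k) ≤ 491 gives 89k ≤ 491, so k ≤ 5.
k = 5 is achieved by 5 values at 89 and 5 at 0, total 445; add 46 to one value (staying below 89) to reach 491.

5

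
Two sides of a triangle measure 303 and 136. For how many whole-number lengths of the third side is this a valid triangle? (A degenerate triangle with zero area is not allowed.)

The triangle inequality gives |303 − 136| < c < 303 + 136, i.e. 167 < c < 439.
So c can be any integer from 168 to 438: 271 values.

271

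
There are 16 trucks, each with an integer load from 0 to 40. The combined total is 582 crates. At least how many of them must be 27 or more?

12

Suppose at most 16 − j of them reach 27; then j values are ≤ 26 and the rest ≤ 40.
The total is then ≤ 26·j + 40·(16 − j) = 640 − 14j. For this to be ≥ 582 we need j ≤ 4, so at least 16 − 4 = 12 must reach 27.
Exactly 12 works: 12 values at 40 and 4 at 26 total 584; lower one of the high values by 2 (still ≥ 27) to hit 582.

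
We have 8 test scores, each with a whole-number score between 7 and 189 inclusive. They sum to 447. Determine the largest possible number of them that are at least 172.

With k values at 172 or above and the rest at least 7, the sum is at least 56 + 165k.
Since the sum is 447, we need 165k ≤ 391, i.e. k ≤ 2.
k = 2 is achieved by 2 values at 172 and 6 at 7, total 386; add 61 to one value (staying below 172) to reach 447.

2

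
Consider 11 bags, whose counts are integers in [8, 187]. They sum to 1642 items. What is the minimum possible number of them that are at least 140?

Suppose at most 11 − j of them reach 140; then j values are ≤ 139 and the rest ≤ 187.
The total is then ≤ 139·j + 187·(11 − j) = 2057 − 48j. For this to be ≥ 1642 we need j ≤ 8, so at least 11 − 8 = 3 must reach 140.
Exactly 3 works: 3 values at 187 and 8 at 139 total 1673; lower one of the high values by 31 (still ≥ 140) to hit 1642.

3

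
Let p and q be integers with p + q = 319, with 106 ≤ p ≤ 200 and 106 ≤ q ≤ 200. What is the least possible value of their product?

23800

Since p + q is fixed, pushing one of them to its bound minimizes the product.
The extreme feasible split is p = 119, q = 200, giving pq = 23800.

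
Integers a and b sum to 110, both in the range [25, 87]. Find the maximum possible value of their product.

3025

With a + b fixed, ab peaks when the two are closest together.
Taking a = 55 and b = 55 (both in [25, 87]) gives ab = 3025.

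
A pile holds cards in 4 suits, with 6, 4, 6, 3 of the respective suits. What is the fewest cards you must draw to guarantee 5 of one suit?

In the worst case you take as many as possible of each suit without reaching 5: 4 + 4 + 4 + 3 = 15.
The next one must give 5 of some suit, so 15 + 1 = 16.

16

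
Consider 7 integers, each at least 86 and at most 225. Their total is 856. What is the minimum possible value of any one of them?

86

Minimizing one value means maximizing the remaining 6.
The other 6 can take up 6 × 225 = 1350 ≥ 856 − 86, so one integer can sit at its floor of 86.
Achievable: one at 86 and the other 6 totalling 770, which fits since 6 × 86 ≤ 770 ≤ 6 × 225.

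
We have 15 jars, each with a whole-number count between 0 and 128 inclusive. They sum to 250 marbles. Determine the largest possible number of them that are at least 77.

With k values at 77 or above and the rest at least 0, the sum is at least 0 + 77k.
Since the sum is 250, we need 77k ≤ 250, i.e. k ≤ 3.
k = 3 is achieved by 3 values at 77 and 12 at 0, total 231; add 19 to one value (staying below 77) to reach 250.

3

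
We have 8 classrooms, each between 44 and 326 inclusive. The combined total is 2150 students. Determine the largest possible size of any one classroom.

326

Maximizing one value means minimizing the remaining 7.
The other 7 contribute at least 7 × 44 = 308, leaving at most 2150 − 308 = 1842.
But each classroom is capped at 326, so the maximum is 326.
Achievable: one at 326 and the other 7 totalling 1824, which fits since 7 × 44 ≤ 1824 ≤ 7 × 326.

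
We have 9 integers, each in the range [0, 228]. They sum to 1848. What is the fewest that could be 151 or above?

Each value short of 151 is at most 150, costing at least 228 − 150 = 78 against the maximum total of 2052.
We can afford to lose at most 2052 − 1848 = 204, so at most ⌊204/78⌋ = 2 fall short, and at least 7 are ≥ 151.
Exactly 7 works: 7 values at 228 and 2 at 150 total 1896; lower one of the high values by 48 (still ≥ 151) to hit 1848.

7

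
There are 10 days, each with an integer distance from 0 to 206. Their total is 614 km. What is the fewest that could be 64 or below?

1

Let j be the number exceeding 64. Then the total is ≥ 65·j + 0·(10 − j) = 0 + 65j.
So 65j ≤ 614 and j ≤ 9; hence at least 10 − 9 = 1 are ≤ 64.
Exactly 1 works: 1 value at 0 and 9 at 65 total 585; raise one of the low values by 29 (still ≤ 64) to hit 614.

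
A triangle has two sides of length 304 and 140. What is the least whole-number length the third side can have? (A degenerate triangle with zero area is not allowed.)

165

The third side must exceed |304 − 140| = 164.
The smallest integer above 164 is 165.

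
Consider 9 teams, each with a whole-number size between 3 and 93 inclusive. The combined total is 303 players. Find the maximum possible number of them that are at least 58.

5

Suppose k of them are at least 58. Those contribute at least 58 each and the other 9 − k at least 3 each.
So the total is at least 58k + 3(9 − k) = 27 + 55k. This must be ≤ 303, giving k ≤ 5.
k = 5 is achieved by 5 values at 58 and 4 at 3, total 302; add 1 to one value (staying below 58) to reach 303.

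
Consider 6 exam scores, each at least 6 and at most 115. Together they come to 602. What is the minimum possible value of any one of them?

To make one score as small as possible, make the other 5 as large as possible.
The other 5 contribute at most 5 × 115 = 575, leaving at least 602 − 575 = 27.
Since 27 ≥ 6, this is achievable: one at 27 and 5 at 115.

27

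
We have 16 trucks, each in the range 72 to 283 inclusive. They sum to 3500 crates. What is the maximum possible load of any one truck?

283

To make one truck as large as possible, make the other 15 as small as possible.
The other 15 contribute at least 15 × 72 = 1080, leaving at most 3500 − 1080 = 2420.
But each truck is capped at 283, so the maximum is 283.
Achievable: one at 283 and the other 15 totalling 3217, which fits since 15 × 72 ≤ 3217 ≤ 15 × 283.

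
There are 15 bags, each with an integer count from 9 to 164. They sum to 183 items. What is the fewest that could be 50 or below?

14

If only k of them are at most 50, the other 15 − k are at least 51, so the total is at least (15 − k)·51 + k·9.
This is ≤ 183, so (15 − k)·51 + 9k ≤ 183, which gives k ≥ 14.
Exactly 14 works: 14 values at 9 and 1 at 51 total 177; raise one of the low values by 6 (still ≤ 50) to hit 183.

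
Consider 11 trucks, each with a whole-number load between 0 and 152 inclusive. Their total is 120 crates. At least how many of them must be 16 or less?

Let j be the number exceeding 16. Then the total is ≥ 17·j + 0·(11 − j) = 0 + 17j.
So 17j ≤ 120 and j ≤ 7; hence at least 11 − 7 = 4 are ≤ 16.
Exactly 4 works: 4 values at 0 and 7 at 17 total 119; raise one of the low values by 1 (still ≤ 16) to hit 120.

4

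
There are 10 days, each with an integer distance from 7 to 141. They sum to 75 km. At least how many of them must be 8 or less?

Let j be the number exceeding 8. Then the total is ≥ 9·j + 7·(10 − j) = 70 + 2j.
So 2j ≤ 5 and j ≤ 2; hence at least 10 − 2 = 8 are ≤ 8.
Exactly 8 works: 8 values at 7 and 2 at 9 total 74; raise one of the low values by 1 (still ≤ 8) to hit 75.

8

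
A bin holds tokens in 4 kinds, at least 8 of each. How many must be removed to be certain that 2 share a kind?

In the worst case you draw 1 of each of the 4 kinds: 4 × 1 = 4.
One more forces 2 of some kind, so 4 + 1 = 5.

5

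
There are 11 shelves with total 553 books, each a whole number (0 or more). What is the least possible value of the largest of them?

The 11 values sum to 553, so their maximum is at least ⌈553/11⌉ = 51.
Equality holds with 3 values of 51 and 8 values of 50.

51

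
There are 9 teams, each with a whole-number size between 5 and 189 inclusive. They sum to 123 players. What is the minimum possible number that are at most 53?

8

If only k of them are at most 53, the other 9 − k are at least 54, so the total is at least (9 − k)·54 + k·5.
This is ≤ 123, so (9 − k)·54 + 5k ≤ 123, which gives k ≥ 8.
Exactly 8 works: 8 values at 5 and 1 at 54 total 94; raise one of the low values by 29 (still ≤ 53) to hit 123.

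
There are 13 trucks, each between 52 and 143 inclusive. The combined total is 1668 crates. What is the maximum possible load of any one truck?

To make one truck as large as possible, make the other 12 as small as possible.
The other 12 contribute at least 12 × 52 = 624, leaving at most 1668 − 624 = 1044.
But each truck is capped at 143, so the maximum is 143.
Achievable: one at 143 and the other 12 totalling 1525, which fits since 12 × 52 ≤ 1525 ≤ 12 × 143.

143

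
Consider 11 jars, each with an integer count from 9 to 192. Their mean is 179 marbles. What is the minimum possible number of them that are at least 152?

8

The total is 11 × 179 = 1969.
Each value short of 152 is at most 151, costing at least 192 − 151 = 41 against the maximum total of 2112.
We can afford to lose at most 2112 − 1969 = 143, so at most ⌊143/41⌋ = 3 fall short, and at least 8 are ≥ 152.
Exactly 8 works: 8 values at 192 and 3 at 151 total 1989; lower one of the high values by 20 (still ≥ 152) to hit 1969.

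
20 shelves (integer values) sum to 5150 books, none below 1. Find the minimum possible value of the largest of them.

The 20 values sum to 5150, so their maximum is at least ⌈5150/20⌉ = 258.
Taking 10 copies of 257 and 10 copies of 258 gives exactly 5150, so 258 is attained.

258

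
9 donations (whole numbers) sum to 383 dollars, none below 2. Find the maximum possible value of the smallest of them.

42

If every one of the 9 were at least 43, the total would be at least 9 × 43 = 387 > 383.
Taking 4 copies of 42 and 5 copies of 43 gives exactly 383, so 42 is attained.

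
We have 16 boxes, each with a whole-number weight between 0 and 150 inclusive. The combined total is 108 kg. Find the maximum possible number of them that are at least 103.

1

With k values at 103 or above and the rest at least 0, the sum is at least 0 + 103k.
Since the sum is 108, we need 103k ≤ 108, i.e. k ≤ 1.
k = 1 is achieved by 1 value at 103 and 15 at 0, total 103; add 5 to one value (staying below 103) to reach 108.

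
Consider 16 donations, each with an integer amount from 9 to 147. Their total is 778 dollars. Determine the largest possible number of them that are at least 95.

Suppose k of them are at least 95. Those contribute at least 95 each and the other 16 − k at least 9 each.
So the total is at least 95k + 9(16 − k) = 144 + 86k. This must be ≤ 778, giving k ≤ 7.
k = 7 is achieved by 7 values at 95 and 9 at 9, total 746; add 32 to one value (staying below 95) to reach 778.

7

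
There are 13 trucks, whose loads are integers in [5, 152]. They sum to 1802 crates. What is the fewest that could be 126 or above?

7

Suppose at most 13 − j of them reach 126; then j values are ≤ 125 and the rest ≤ 152.
The total is then ≤ 125·j + 152·(13 − j) = 1976 − 27j. For this to be ≥ 1802 we need j ≤ 6, so at least 13 − 6 = 7 must reach 126.
Exactly 7 works: 7 values at 152 and 6 at 125 total 1814; lower one of the high values by 12 (still ≥ 126) to hit 1802.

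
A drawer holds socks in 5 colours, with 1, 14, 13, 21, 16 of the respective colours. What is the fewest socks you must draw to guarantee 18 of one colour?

In the worst case you take as many as possible of each colour without reaching 18: 1 + 14 + 13 + 17 + 16 = 61.
The next one must give 18 of some colour, so 61 + 1 = 62.

62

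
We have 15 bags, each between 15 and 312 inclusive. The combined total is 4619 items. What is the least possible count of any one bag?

To make one bag as small as possible, make the other 14 as large as possible.
The other 14 contribute at most 14 × 312 = 4368, leaving at least 4619 − 4368 = 251.
Since 251 ≥ 15, this is achievable: one at 251 and 14 at 312.

251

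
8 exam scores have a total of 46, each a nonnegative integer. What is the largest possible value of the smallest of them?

5

If every one of the 8 were at least 6, the total would be at least 8 × 6 = 48 > 46.
Achievable: 2 of them at 5 and 6 at 6 total 46.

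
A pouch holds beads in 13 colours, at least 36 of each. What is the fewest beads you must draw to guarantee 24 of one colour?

You could draw 23 of every colour without reaching 24 of any — 299 in all.
One more forces 24 of some colour, so 299 + 1 = 300.

300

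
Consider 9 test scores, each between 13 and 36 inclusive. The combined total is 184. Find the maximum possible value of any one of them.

Maximizing one value means minimizing the remaining 8.
The other 8 contribute at least 8 × 13 = 104, leaving at most 184 − 104 = 80.
But each score is capped at 36, so the maximum is 36.
Achievable: one at 36 and the other 8 totalling 148, which fits since 8 × 13 ≤ 148 ≤ 8 × 36.

36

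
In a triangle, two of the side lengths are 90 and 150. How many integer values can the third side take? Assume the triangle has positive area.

179

The triangle inequality gives |90 − 150| < c < 90 + 150, i.e. 60 < c < 240.
So c can be any integer from 61 to 239: 179 values.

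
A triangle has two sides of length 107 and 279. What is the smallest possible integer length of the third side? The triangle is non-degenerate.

The third side must exceed |107 − 279| = 172.
The smallest integer above 172 is 173.

173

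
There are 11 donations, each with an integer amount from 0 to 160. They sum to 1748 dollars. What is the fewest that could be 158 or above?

Each value short of 158 is at most 157, costing at least 160 − 157 = 3 against the maximum total of 1760.
We can afford to lose at most 1760 − 1748 = 12, so at most ⌊12/3⌋ = 4 fall short, and at least 7 are ≥ 158.
Exactly 7 works: 7 values at 160 and 4 at 157 total 1748.

7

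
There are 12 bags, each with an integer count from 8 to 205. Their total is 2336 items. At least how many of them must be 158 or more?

Suppose at most 12 − j of them reach 158; then j values are ≤ 157 and the rest ≤ 205.
The total is then ≤ 157·j + 205·(12 − j) = 2460 − 48j. For this to be ≥ 2336 we need j ≤ 2, so at least 12 − 2 = 10 must reach 158.
Exactly 10 works: 10 values at 205 and 2 at 157 total 2364; lower one of the high values by 28 (still ≥ 158) to hit 2336.

10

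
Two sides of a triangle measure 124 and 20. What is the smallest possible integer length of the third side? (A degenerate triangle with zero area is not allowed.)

105

The third side must exceed |124 − 20| = 104.
The smallest integer above 104 is 105.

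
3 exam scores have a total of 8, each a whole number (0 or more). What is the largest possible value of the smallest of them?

2

The 3 values sum to 8, so their minimum is at most ⌊8/3⌋ = 2.
Taking 1 copy of 2 and 2 copies of 3 gives exactly 8, so 2 is attained.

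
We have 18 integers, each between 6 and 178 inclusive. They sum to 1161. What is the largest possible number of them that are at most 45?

15

Each value at 45 or below falls at least 178 − 45 = 133 short of the ceiling 178.
The ceiling total is 18 × 178 = 3204, and we need 1161, so at most ⌊(3204 − 1161)/133⌋ = 15 can be that low.
k = 15 is achieved by 15 values at 45 and 3 at 178, total 1209; lower one of the 178's by 48 (still > 45) to reach 1161.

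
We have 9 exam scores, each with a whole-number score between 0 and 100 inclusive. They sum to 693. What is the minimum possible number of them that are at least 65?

If only k of them are at least 65, the other 9 − k are at most 64, so the total is at most k·100 + (9 − k)·64.
This must reach 693, so k·100 + (9 − k)·64 ≥ 693, giving k ≥ 4.
Exactly 4 works: 4 values at 100 and 5 at 64 total 720; lower one of the high values by 27 (still ≥ 65) to hit 693.

4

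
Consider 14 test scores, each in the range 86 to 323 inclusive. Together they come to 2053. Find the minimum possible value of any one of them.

Minimizing one value means maximizing the remaining 13.
The other 13 can take up 13 × 323 = 4199 ≥ 2053 − 86, so one score can sit at its floor of 86.
Achievable: one at 86 and the other 13 totalling 1967, which fits since 13 × 86 ≤ 1967 ≤ 13 × 323.

86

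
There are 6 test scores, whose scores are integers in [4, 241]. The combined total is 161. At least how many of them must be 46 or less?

Each value above 46 is at least 47, contributing at least 47 − 4 = 43 above the floor 4.
The sum exceeds the floor total 24 by 137, so at most ⌊137/43⌋ = 3 exceed 46, and at least 3 are ≤ 46.
Exactly 3 works: 3 values at 4 and 3 at 47 total 153; raise one of the low values by 8 (still ≤ 46) to hit 161.

3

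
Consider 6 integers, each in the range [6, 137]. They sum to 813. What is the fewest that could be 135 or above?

3

Suppose at most 6 − j of them reach 135; then j values are ≤ 134 and the rest ≤ 137.
The total is then ≤ 134·j + 137·(6 − j) = 822 − 3j. For this to be ≥ 813 we need j ≤ 3, so at least 6 − 3 = 3 must reach 135.
Exactly 3 works: 3 values at 137 and 3 at 134 total 813.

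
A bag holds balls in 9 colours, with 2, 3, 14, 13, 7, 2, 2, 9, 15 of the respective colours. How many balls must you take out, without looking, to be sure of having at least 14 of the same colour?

In the worst case you take as many as possible of each colour without reaching 14: 2 + 3 + 13 + 13 + 7 + 2 + 2 + 9 + 13 = 64.
The next one must give 14 of some colour, so 64 + 1 = 65.

65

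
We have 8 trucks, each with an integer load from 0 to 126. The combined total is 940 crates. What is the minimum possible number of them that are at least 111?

Each value short of 111 is at most 110, costing at least 126 − 110 = 16 against the maximum total of 1008.
We can afford to lose at most 1008 − 940 = 68, so at most ⌊68/16⌋ = 4 fall short, and at least 4 are ≥ 111.
Exactly 4 works: 4 values at 126 and 4 at 110 total 944; lower one of the high values by 4 (still ≥ 111) to hit 940.

4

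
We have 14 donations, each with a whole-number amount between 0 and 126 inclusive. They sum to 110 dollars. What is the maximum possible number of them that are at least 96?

Suppose k of them are at least 96. Those contribute at least 96 each and the other 14 − k at least 0 each.
So the total is at least 96k + 0(14 − k) = 0 + 96k. This must be ≤ 110, giving k ≤ 1.
k = 1 is achieved by 1 value at 96 and 13 at 0, total 96; add 14 to one value (staying below 96) to reach 110.

1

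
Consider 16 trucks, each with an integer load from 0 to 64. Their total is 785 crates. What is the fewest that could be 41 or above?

Each value short of 41 is at most 40, costing at least 64 − 40 = 24 against the maximum total of 1024.
We can afford to lose at most 1024 − 785 = 239, so at most ⌊239/24⌋ = 9 fall short, and at least 7 are ≥ 41.
Exactly 7 works: 7 values at 64 and 9 at 40 total 808; lower one of the high values by 23 (still ≥ 41) to hit 785.

7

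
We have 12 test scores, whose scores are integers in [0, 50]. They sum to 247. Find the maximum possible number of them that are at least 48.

If k of the values are ≥ 48, the total is ≥ 48k + 0(12 − k).
Setting 48k + 0(12 − k) ≤ 247 gives 48k ≤ 247, so k ≤ 5.
k = 5 is achieved by 5 values at 48 and 7 at 0, total 240; add 7 to one value (staying below 48) to reach 247.

5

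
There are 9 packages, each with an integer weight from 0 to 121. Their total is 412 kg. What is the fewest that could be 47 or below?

1

If only k of them are at most 47, the other 9 − k are at least 48, so the total is at least (9 − k)·48 + k·0.
This is ≤ 412, so (9 − k)·48 + 0k ≤ 412, which gives k ≥ 1.
Exactly 1 works: 1 value at 0 and 8 at 48 total 384; raise one of the low values by 28 (still ≤ 47) to hit 412.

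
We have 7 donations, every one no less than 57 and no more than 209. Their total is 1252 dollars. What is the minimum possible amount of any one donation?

To make one donation as small as possible, make the other 6 as large as possible.
The other 6 can take up 6 × 209 = 1254 ≥ 1252 − 57, so one donation can sit at its floor of 57.
Achievable: one at 57 and the other 6 totalling 1195, which fits since 6 × 57 ≤ 1195 ≤ 6 × 209.

57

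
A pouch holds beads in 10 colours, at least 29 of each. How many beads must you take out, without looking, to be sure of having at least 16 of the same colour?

In the worst case you draw 15 of each of the 10 colours: 10 × 15 = 150.
One more forces 16 of some colour, so 150 + 1 = 151.

151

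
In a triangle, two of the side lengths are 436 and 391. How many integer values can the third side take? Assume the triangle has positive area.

781

The triangle inequality gives |436 − 391| < c < 436 + 391, i.e. 45 < c < 827.
So c can be any integer from 46 to 826: 781 values.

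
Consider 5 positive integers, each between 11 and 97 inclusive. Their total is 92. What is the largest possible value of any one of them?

48

Maximizing one value means minimizing the remaining 4.
The other 4 contribute at least 4 × 11 = 44, leaving at most 92 − 44 = 48.
Since 48 ≤ 97, this is achievable: one at 48 and 4 at 11.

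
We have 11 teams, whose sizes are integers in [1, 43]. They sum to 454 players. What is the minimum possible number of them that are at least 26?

Suppose at most 11 − j of them reach 26; then j values are ≤ 25 and the rest ≤ 43.
The total is then ≤ 25·j + 43·(11 − j) = 473 − 18j. For this to be ≥ 454 we need j ≤ 1, so at least 11 − 1 = 10 must reach 26.
Exactly 10 works: 10 values at 43 and 1 at 25 total 455; lower one of the high values by 1 (still ≥ 26) to hit 454.

10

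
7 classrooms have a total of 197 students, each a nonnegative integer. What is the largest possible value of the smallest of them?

If every one of the 7 were at least 29, the total would be at least 7 × 29 = 203 > 197.
Taking 6 copies of 28 and 1 copy of 29 gives exactly 197, so 28 is attained.

28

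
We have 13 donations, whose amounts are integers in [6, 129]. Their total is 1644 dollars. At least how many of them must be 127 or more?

Suppose at most 13 − j of them reach 127; then j values are ≤ 126 and the rest ≤ 129.
The total is then ≤ 126·j + 129·(13 − j) = 1677 − 3j. For this to be ≥ 1644 we need j ≤ 11, so at least 13 − 11 = 2 must reach 127.
Exactly 2 works: 2 values at 129 and 11 at 126 total 1644.

2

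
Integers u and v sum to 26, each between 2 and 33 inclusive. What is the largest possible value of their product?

For a fixed sum, the product uv is largest when u and v are as close as possible.
Taking u = 13 and v = 13 (both in [2, 33]) gives uv = 169.

169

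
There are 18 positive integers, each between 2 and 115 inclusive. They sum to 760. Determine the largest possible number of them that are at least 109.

With k values at 109 or above and the rest at least 2, the sum is at least 36 + 107k.
Since the sum is 760, we need 107k ≤ 724, i.e. k ≤ 6.
k = 6 is achieved by 6 values at 109 and 12 at 2, total 678; add 82 to one value (staying below 109) to reach 760.

6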